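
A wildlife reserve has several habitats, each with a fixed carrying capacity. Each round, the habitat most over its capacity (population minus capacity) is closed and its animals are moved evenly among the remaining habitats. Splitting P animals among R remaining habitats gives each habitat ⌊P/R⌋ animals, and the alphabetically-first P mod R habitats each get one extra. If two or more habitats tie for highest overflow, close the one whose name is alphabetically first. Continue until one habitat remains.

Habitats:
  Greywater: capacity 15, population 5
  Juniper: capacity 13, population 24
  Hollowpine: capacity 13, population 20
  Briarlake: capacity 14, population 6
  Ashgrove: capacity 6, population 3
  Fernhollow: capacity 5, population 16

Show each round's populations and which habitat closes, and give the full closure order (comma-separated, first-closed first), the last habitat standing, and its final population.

Closure order: Fernhollow, Juniper, Hollowpine, Ashgrove, Briarlake
Last habitat: Greywater with 74 animals

Round 1: Ashgrove=3 Briarlake=6 Fernhollow=16 Greywater=5 Hollowpine=20 Juniper=24 → close Fernhollow (overflow 11)
  16÷5 = 3 each, +1 to first 1
Round 2: Ashgrove=7 Briarlake=9 Greywater=8 Hollowpine=23 Juniper=27 → close Juniper (overflow 14)
  27÷4 = 6 each, +1 to first 3
Round 3: Ashgrove=14 Briarlake=16 Greywater=15 Hollowpine=29 → close Hollowpine (overflow 16)
  29÷3 = 9 each, +1 to first 2
Round 4: Ashgrove=24 Briarlake=26 Greywater=24 → close Ashgrove (overflow 18)
  24÷2 = 12 each, +1 to first 0
Round 5: Briarlake=38 Greywater=36 → close Briarlake (overflow 24)
  38÷1 = 38 each, +1 to first 0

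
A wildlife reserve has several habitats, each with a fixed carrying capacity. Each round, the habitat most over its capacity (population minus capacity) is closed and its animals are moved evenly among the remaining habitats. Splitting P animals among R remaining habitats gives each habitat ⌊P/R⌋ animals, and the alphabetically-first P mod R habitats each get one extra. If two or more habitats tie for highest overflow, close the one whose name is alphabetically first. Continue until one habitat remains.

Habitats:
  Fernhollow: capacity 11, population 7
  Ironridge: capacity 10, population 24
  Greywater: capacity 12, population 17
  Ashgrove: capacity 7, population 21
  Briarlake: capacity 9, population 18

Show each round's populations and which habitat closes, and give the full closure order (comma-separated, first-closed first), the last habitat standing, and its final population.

Round 1: Ashgrove=21 Briarlake=18 Fernhollow=7 Greywater=17 Ironridge=24 → close Ashgrove (overflow 14)
  21÷4 = 5 each, +1 to first 1
Round 2: Briarlake=24 Fernhollow=12 Greywater=22 Ironridge=29 → close Ironridge (overflow 19)
  29÷3 = 9 each, +1 to first 2
Round 3: Briarlake=34 Fernhollow=22 Greywater=31 → close Briarlake (overflow 25)
  34÷2 = 17 each, +1 to first 0
Round 4: Fernhollow=39 Greywater=48 → close Greywater (overflow 36)
  48÷1 = 48 each, +1 to first 0

Closure order: Ashgrove, Ironridge, Briarlake, Greywater
Last habitat: Fernhollow with 87 animals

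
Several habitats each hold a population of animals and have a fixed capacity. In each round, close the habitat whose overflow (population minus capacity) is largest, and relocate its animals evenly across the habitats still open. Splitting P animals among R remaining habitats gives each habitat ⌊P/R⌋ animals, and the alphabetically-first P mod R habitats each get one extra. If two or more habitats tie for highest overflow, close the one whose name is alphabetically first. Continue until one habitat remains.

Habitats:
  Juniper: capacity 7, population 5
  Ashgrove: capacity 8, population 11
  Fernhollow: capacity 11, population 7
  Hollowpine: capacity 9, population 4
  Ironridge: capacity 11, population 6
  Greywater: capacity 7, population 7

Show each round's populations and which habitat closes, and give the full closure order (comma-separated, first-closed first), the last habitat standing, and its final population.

Closure order: Ashgrove, Greywater, Fernhollow, Juniper, Hollowpine
Last habitat: Ironridge with 40 animals

Round 1: Ashgrove=11 Fernhollow=7 Greywater=7 Hollowpine=4 Ironridge=6 Juniper=5 → close Ashgrove (overflow 3)
  11÷5 = 2 each, +1 to first 1
Round 2: Fernhollow=10 Greywater=9 Hollowpine=6 Ironridge=8 Juniper=7 → close Greywater (overflow 2)
  9÷4 = 2 each, +1 to first 1
Round 3: Fernhollow=13 Hollowpine=8 Ironridge=10 Juniper=9 → close Fernhollow (overflow 2)
  13÷3 = 4 each, +1 to first 1
Round 4: Hollowpine=13 Ironridge=14 Juniper=13 → close Juniper (overflow 6)
  13÷2 = 6 each, +1 to first 1
Round 5: Hollowpine=20 Ironridge=20 → close Hollowpine (overflow 11)
  20÷1 = 20 each, +1 to first 0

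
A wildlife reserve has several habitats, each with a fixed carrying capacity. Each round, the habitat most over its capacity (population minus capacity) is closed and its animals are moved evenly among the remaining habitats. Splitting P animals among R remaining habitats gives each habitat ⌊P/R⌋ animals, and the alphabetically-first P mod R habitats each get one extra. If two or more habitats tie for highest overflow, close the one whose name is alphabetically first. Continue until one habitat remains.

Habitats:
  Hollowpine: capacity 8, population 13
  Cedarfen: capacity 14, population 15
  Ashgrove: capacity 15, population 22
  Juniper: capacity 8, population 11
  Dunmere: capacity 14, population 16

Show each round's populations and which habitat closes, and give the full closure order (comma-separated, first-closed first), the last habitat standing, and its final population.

Closure order: Ashgrove, Hollowpine, Dunmere, Juniper
Last habitat: Cedarfen with 77 animals

Round 1: Ashgrove=22 Cedarfen=15 Dunmere=16 Hollowpine=13 Juniper=11 → close Ashgrove (overflow 7)
  22÷4 = 5 each, +1 to first 2
Round 2: Cedarfen=21 Dunmere=22 Hollowpine=18 Juniper=16 → close Hollowpine (overflow 10)
  18÷3 = 6 each, +1 to first 0
Round 3: Cedarfen=27 Dunmere=28 Juniper=22 → close Dunmere (overflow 14)
  28÷2 = 14 each, +1 to first 0
Round 4: Cedarfen=41 Juniper=36 → close Juniper (overflow 28)
  36÷1 = 36 each, +1 to first 0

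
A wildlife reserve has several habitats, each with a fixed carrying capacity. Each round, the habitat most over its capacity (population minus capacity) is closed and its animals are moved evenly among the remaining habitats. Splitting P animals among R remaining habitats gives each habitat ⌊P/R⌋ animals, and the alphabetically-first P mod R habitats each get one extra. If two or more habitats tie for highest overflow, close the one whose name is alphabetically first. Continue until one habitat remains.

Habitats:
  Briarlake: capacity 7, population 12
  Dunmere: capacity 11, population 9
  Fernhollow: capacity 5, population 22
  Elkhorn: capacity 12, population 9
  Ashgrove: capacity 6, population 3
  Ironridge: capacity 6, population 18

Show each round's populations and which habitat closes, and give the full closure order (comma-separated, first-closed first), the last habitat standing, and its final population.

Closure order: Fernhollow, Ironridge, Briarlake, Ashgrove, Dunmere
Last habitat: Elkhorn with 73 animals

Round 1: Ashgrove=3 Briarlake=12 Dunmere=9 Elkhorn=9 Fernhollow=22 Ironridge=18 → close Fernhollow (overflow 17)
  22÷5 = 4 each, +1 to first 2
Round 2: Ashgrove=8 Briarlake=17 Dunmere=13 Elkhorn=13 Ironridge=22 → close Ironridge (overflow 16)
  22÷4 = 5 each, +1 to first 2
Round 3: Ashgrove=14 Briarlake=23 Dunmere=18 Elkhorn=18 → close Briarlake (overflow 16)
  23÷3 = 7 each, +1 to first 2
Round 4: Ashgrove=22 Dunmere=26 Elkhorn=25 → close Ashgrove (overflow 16)
  22÷2 = 11 each, +1 to first 0
Round 5: Dunmere=37 Elkhorn=36 → close Dunmere (overflow 26)
  37÷1 = 37 each, +1 to first 0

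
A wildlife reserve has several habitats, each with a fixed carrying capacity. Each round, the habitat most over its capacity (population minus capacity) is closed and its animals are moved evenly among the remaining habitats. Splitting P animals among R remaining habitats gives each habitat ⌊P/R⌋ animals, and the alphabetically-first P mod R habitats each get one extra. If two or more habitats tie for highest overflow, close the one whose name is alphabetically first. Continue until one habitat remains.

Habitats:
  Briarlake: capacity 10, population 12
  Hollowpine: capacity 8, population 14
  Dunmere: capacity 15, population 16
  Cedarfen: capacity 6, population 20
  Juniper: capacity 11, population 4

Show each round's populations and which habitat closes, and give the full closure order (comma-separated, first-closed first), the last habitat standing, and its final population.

Closure order: Cedarfen, Hollowpine, Briarlake, Dunmere
Last habitat: Juniper with 66 animals

Round 1: Briarlake=12 Cedarfen=20 Dunmere=16 Hollowpine=14 Juniper=4 → close Cedarfen (overflow 14)
  20÷4 = 5 each, +1 to first 0
Round 2: Briarlake=17 Dunmere=21 Hollowpine=19 Juniper=9 → close Hollowpine (overflow 11)
  19÷3 = 6 each, +1 to first 1
Round 3: Briarlake=24 Dunmere=27 Juniper=15 → close Briarlake (overflow 14)
  24÷2 = 12 each, +1 to first 0
Round 4: Dunmere=39 Juniper=27 → close Dunmere (overflow 24)
  39÷1 = 39 each, +1 to first 0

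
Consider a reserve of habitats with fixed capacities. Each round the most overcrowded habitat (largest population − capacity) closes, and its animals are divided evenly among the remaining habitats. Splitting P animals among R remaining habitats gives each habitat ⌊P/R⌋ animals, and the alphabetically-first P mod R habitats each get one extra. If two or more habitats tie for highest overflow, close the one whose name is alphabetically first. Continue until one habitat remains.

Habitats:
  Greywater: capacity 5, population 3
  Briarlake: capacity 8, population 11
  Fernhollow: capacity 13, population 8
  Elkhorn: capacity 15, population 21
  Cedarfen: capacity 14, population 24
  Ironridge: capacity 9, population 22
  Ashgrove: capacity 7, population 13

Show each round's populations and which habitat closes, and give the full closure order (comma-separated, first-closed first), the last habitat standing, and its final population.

Round 1: Ashgrove=13 Briarlake=11 Cedarfen=24 Elkhorn=21 Fernhollow=8 Greywater=3 Ironridge=22 → close Ironridge (overflow 13)
  22÷6 = 3 each, +1 to first 4
Round 2: Ashgrove=17 Briarlake=15 Cedarfen=28 Elkhorn=25 Fernhollow=11 Greywater=6 → close Cedarfen (overflow 14)
  28÷5 = 5 each, +1 to first 3
Round 3: Ashgrove=23 Briarlake=21 Elkhorn=31 Fernhollow=16 Greywater=11 → close Ashgrove (overflow 16)
  23÷4 = 5 each, +1 to first 3
Round 4: Briarlake=27 Elkhorn=37 Fernhollow=22 Greywater=16 → close Elkhorn (overflow 22)
  37÷3 = 12 each, +1 to first 1
Round 5: Briarlake=40 Fernhollow=34 Greywater=28 → close Briarlake (overflow 32)
  40÷2 = 20 each, +1 to first 0
Round 6: Fernhollow=54 Greywater=48 → close Greywater (overflow 43)
  48÷1 = 48 each, +1 to first 0

Closure order: Ironridge, Cedarfen, Ashgrove, Elkhorn, Briarlake, Greywater
Last habitat: Fernhollow with 102 animals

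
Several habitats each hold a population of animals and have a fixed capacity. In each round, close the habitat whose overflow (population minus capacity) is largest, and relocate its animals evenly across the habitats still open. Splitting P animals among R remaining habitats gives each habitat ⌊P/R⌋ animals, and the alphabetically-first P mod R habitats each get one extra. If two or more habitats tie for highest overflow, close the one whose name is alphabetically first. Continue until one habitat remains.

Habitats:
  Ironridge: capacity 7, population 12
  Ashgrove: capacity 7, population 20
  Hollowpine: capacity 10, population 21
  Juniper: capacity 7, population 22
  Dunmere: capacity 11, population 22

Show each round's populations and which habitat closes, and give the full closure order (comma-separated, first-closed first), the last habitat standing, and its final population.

Round 1: Ashgrove=20 Dunmere=22 Hollowpine=21 Ironridge=12 Juniper=22 → close Juniper (overflow 15)
  22÷4 = 5 each, +1 to first 2
Round 2: Ashgrove=26 Dunmere=28 Hollowpine=26 Ironridge=17 → close Ashgrove (overflow 19)
  26÷3 = 8 each, +1 to first 2
Round 3: Dunmere=37 Hollowpine=35 Ironridge=25 → close Dunmere (overflow 26)
  37÷2 = 18 each, +1 to first 1
Round 4: Hollowpine=54 Ironridge=43 → close Hollowpine (overflow 44)
  54÷1 = 54 each, +1 to first 0

Closure order: Juniper, Ashgrove, Dunmere, Hollowpine
Last habitat: Ironridge with 97 animals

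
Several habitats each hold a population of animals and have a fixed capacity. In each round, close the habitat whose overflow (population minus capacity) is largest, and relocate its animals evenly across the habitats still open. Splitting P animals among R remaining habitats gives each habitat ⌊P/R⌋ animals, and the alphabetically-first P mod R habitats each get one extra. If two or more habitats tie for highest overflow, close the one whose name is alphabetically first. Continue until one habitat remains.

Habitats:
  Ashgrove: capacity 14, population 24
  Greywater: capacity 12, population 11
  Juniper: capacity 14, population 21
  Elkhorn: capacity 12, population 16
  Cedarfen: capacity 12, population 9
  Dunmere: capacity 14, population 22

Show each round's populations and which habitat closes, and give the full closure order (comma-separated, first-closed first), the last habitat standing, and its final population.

Round 1: Ashgrove=24 Cedarfen=9 Dunmere=22 Elkhorn=16 Greywater=11 Juniper=21 → close Ashgrove (overflow 10)
  24÷5 = 4 each, +1 to first 4
Round 2: Cedarfen=14 Dunmere=27 Elkhorn=21 Greywater=16 Juniper=25 → close Dunmere (overflow 13)
  27÷4 = 6 each, +1 to first 3
Round 3: Cedarfen=21 Elkhorn=28 Greywater=23 Juniper=31 → close Juniper (overflow 17)
  31÷3 = 10 each, +1 to first 1
Round 4: Cedarfen=32 Elkhorn=38 Greywater=33 → close Elkhorn (overflow 26)
  38÷2 = 19 each, +1 to first 0
Round 5: Cedarfen=51 Greywater=52 → close Greywater (overflow 40)
  52÷1 = 52 each, +1 to first 0

Closure order: Ashgrove, Dunmere, Juniper, Elkhorn, Greywater
Last habitat: Cedarfen with 103 animals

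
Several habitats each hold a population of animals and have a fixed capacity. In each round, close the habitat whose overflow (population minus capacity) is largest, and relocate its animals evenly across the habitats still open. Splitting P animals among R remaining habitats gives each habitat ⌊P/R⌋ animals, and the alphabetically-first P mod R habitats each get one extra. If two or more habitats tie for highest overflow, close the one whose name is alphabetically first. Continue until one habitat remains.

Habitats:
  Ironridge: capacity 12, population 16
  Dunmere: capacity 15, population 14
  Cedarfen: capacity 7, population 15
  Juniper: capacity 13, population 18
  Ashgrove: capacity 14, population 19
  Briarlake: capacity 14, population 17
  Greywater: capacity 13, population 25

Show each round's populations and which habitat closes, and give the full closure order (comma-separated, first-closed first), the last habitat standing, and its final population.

Round 1: Ashgrove=19 Briarlake=17 Cedarfen=15 Dunmere=14 Greywater=25 Ironridge=16 Juniper=18 → close Greywater (overflow 12)
  25÷6 = 4 each, +1 to first 1
Round 2: Ashgrove=24 Briarlake=21 Cedarfen=19 Dunmere=18 Ironridge=20 Juniper=22 → close Cedarfen (overflow 12)
  19÷5 = 3 each, +1 to first 4
Round 3: Ashgrove=28 Briarlake=25 Dunmere=22 Ironridge=24 Juniper=25 → close Ashgrove (overflow 14)
  28÷4 = 7 each, +1 to first 0
Round 4: Briarlake=32 Dunmere=29 Ironridge=31 Juniper=32 → close Ironridge (overflow 19)
  31÷3 = 10 each, +1 to first 1
Round 5: Briarlake=43 Dunmere=39 Juniper=42 → close Briarlake (overflow 29)
  43÷2 = 21 each, +1 to first 1
Round 6: Dunmere=61 Juniper=63 → close Juniper (overflow 50)
  63÷1 = 63 each, +1 to first 0

Closure order: Greywater, Cedarfen, Ashgrove, Ironridge, Briarlake, Juniper
Last habitat: Dunmere with 124 animals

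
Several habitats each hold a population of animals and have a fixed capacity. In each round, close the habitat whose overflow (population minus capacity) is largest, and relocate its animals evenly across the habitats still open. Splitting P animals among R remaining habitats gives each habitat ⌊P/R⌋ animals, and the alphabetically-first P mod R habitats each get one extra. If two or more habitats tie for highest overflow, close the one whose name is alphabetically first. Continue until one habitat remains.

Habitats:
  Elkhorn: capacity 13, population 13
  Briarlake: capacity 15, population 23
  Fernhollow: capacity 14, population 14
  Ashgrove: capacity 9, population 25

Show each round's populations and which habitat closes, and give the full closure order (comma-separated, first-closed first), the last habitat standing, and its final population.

Closure order: Ashgrove, Briarlake, Elkhorn
Last habitat: Fernhollow with 75 animals

Round 1: Ashgrove=25 Briarlake=23 Elkhorn=13 Fernhollow=14 → close Ashgrove (overflow 16)
  25÷3 = 8 each, +1 to first 1
Round 2: Briarlake=32 Elkhorn=21 Fernhollow=22 → close Briarlake (overflow 17)
  32÷2 = 16 each, +1 to first 0
Round 3: Elkhorn=37 Fernhollow=38 → close Elkhorn (overflow 24)
  37÷1 = 37 each, +1 to first 0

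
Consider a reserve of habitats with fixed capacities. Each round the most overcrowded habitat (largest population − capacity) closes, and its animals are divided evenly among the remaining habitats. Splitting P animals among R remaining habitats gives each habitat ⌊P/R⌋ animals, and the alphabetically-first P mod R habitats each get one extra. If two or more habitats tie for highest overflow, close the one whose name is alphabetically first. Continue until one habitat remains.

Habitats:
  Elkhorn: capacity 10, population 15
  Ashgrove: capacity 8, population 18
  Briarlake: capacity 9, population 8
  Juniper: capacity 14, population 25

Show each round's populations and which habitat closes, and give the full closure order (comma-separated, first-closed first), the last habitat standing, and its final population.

Closure order: Juniper, Ashgrove, Elkhorn
Last habitat: Briarlake with 66 animals

Round 1: Ashgrove=18 Briarlake=8 Elkhorn=15 Juniper=25 → close Juniper (overflow 11)
  25÷3 = 8 each, +1 to first 1
Round 2: Ashgrove=27 Briarlake=16 Elkhorn=23 → close Ashgrove (overflow 19)
  27÷2 = 13 each, +1 to first 1
Round 3: Briarlake=30 Elkhorn=36 → close Elkhorn (overflow 26)
  36÷1 = 36 each, +1 to first 0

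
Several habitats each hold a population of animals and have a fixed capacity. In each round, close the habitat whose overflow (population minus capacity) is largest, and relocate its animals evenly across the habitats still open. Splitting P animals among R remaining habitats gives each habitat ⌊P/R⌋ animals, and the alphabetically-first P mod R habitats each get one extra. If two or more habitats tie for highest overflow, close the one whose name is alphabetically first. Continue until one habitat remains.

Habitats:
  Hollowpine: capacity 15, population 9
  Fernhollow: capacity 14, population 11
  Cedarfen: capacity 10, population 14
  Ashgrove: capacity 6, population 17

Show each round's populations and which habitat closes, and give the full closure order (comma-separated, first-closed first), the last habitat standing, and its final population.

Round 1: Ashgrove=17 Cedarfen=14 Fernhollow=11 Hollowpine=9 → close Ashgrove (overflow 11)
  17÷3 = 5 each, +1 to first 2
Round 2: Cedarfen=20 Fernhollow=17 Hollowpine=14 → close Cedarfen (overflow 10)
  20÷2 = 10 each, +1 to first 0
Round 3: Fernhollow=27 Hollowpine=24 → close Fernhollow (overflow 13)
  27÷1 = 27 each, +1 to first 0

Closure order: Ashgrove, Cedarfen, Fernhollow
Last habitat: Hollowpine with 51 animals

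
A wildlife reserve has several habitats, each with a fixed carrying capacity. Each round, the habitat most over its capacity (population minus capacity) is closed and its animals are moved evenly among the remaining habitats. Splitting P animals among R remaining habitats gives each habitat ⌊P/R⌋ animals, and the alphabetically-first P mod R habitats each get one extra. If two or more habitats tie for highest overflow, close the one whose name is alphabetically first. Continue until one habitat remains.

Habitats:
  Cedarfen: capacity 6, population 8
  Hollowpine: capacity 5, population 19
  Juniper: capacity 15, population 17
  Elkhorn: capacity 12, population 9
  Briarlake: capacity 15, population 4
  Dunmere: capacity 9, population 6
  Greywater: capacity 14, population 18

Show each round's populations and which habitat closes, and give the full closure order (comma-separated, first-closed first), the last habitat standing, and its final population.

Round 1: Briarlake=4 Cedarfen=8 Dunmere=6 Elkhorn=9 Greywater=18 Hollowpine=19 Juniper=17 → close Hollowpine (overflow 14)
  19÷6 = 3 each, +1 to first 1
Round 2: Briarlake=8 Cedarfen=11 Dunmere=9 Elkhorn=12 Greywater=21 Juniper=20 → close Greywater (overflow 7)
  21÷5 = 4 each, +1 to first 1
Round 3: Briarlake=13 Cedarfen=15 Dunmere=13 Elkhorn=16 Juniper=24 → close Cedarfen (overflow 9)
  15÷4 = 3 each, +1 to first 3
Round 4: Briarlake=17 Dunmere=17 Elkhorn=20 Juniper=27 → close Juniper (overflow 12)
  27÷3 = 9 each, +1 to first 0
Round 5: Briarlake=26 Dunmere=26 Elkhorn=29 → close Dunmere (overflow 17)
  26÷2 = 13 each, +1 to first 0
Round 6: Briarlake=39 Elkhorn=42 → close Elkhorn (overflow 30)
  42÷1 = 42 each, +1 to first 0

Closure order: Hollowpine, Greywater, Cedarfen, Juniper, Dunmere, Elkhorn
Last habitat: Briarlake with 81 animals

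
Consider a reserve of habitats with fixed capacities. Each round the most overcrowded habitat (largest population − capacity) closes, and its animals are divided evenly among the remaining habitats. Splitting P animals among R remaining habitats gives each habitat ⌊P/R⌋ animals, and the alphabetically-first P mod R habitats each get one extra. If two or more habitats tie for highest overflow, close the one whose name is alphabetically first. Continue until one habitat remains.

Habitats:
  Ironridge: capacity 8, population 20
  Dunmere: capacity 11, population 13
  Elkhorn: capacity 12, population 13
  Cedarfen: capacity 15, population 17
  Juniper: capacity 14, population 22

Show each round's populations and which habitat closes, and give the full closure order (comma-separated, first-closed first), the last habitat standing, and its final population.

Closure order: Ironridge, Juniper, Cedarfen, Dunmere
Last habitat: Elkhorn with 85 animals

Round 1: Cedarfen=17 Dunmere=13 Elkhorn=13 Ironridge=20 Juniper=22 → close Ironridge (overflow 12)
  20÷4 = 5 each, +1 to first 0
Round 2: Cedarfen=22 Dunmere=18 Elkhorn=18 Juniper=27 → close Juniper (overflow 13)
  27÷3 = 9 each, +1 to first 0
Round 3: Cedarfen=31 Dunmere=27 Elkhorn=27 → close Cedarfen (overflow 16)
  31÷2 = 15 each, +1 to first 1
Round 4: Dunmere=43 Elkhorn=42 → close Dunmere (overflow 32)
  43÷1 = 43 each, +1 to first 0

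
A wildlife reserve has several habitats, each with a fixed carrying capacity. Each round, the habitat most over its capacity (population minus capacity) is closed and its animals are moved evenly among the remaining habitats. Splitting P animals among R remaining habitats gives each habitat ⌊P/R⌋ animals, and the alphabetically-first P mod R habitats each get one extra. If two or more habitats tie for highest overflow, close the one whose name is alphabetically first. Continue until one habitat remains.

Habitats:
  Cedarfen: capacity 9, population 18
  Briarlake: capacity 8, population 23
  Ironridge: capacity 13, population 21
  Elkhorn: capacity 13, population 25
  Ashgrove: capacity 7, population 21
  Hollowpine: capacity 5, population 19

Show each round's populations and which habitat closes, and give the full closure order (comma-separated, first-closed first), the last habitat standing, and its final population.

Round 1: Ashgrove=21 Briarlake=23 Cedarfen=18 Elkhorn=25 Hollowpine=19 Ironridge=21 → close Briarlake (overflow 15)
  23÷5 = 4 each, +1 to first 3
Round 2: Ashgrove=26 Cedarfen=23 Elkhorn=30 Hollowpine=23 Ironridge=25 → close Ashgrove (overflow 19)
  26÷4 = 6 each, +1 to first 2
Round 3: Cedarfen=30 Elkhorn=37 Hollowpine=29 Ironridge=31 → close Elkhorn (overflow 24)
  37÷3 = 12 each, +1 to first 1
Round 4: Cedarfen=43 Hollowpine=41 Ironridge=43 → close Hollowpine (overflow 36)
  41÷2 = 20 each, +1 to first 1
Round 5: Cedarfen=64 Ironridge=63 → close Cedarfen (overflow 55)
  64÷1 = 64 each, +1 to first 0

Closure order: Briarlake, Ashgrove, Elkhorn, Hollowpine, Cedarfen
Last habitat: Ironridge with 127 animals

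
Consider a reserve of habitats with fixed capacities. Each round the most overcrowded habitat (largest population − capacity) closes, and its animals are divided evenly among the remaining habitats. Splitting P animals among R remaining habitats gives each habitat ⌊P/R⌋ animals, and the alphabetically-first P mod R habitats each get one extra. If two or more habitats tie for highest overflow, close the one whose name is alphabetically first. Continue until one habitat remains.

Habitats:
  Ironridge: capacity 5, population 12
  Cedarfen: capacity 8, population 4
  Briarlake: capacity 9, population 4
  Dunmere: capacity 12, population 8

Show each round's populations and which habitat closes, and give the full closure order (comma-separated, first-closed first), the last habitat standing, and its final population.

Round 1: Briarlake=4 Cedarfen=4 Dunmere=8 Ironridge=12 → close Ironridge (overflow 7)
  12÷3 = 4 each, +1 to first 0
Round 2: Briarlake=8 Cedarfen=8 Dunmere=12 → close Cedarfen (overflow 0)
  8÷2 = 4 each, +1 to first 0
Round 3: Briarlake=12 Dunmere=16 → close Dunmere (overflow 4)
  16÷1 = 16 each, +1 to first 0

Closure order: Ironridge, Cedarfen, Dunmere
Last habitat: Briarlake with 28 animals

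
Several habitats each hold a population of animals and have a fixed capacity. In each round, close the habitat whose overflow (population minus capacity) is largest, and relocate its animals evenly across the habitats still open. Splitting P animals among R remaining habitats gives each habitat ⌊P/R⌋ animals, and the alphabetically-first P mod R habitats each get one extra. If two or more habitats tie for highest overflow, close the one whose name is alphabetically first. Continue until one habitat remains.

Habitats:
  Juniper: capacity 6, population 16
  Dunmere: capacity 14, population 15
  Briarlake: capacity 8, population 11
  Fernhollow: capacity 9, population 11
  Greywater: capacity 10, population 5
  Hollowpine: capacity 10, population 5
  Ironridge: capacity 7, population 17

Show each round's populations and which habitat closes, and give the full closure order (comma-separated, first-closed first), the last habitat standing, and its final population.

Closure order: Ironridge, Juniper, Briarlake, Fernhollow, Dunmere, Greywater
Last habitat: Hollowpine with 80 animals

Round 1: Briarlake=11 Dunmere=15 Fernhollow=11 Greywater=5 Hollowpine=5 Ironridge=17 Juniper=16 → close Ironridge (overflow 10)
  17÷6 = 2 each, +1 to first 5
Round 2: Briarlake=14 Dunmere=18 Fernhollow=14 Greywater=8 Hollowpine=8 Juniper=18 → close Juniper (overflow 12)
  18÷5 = 3 each, +1 to first 3
Round 3: Briarlake=18 Dunmere=22 Fernhollow=18 Greywater=11 Hollowpine=11 → close Briarlake (overflow 10)
  18÷4 = 4 each, +1 to first 2
Round 4: Dunmere=27 Fernhollow=23 Greywater=15 Hollowpine=15 → close Fernhollow (overflow 14)
  23÷3 = 7 each, +1 to first 2
Round 5: Dunmere=35 Greywater=23 Hollowpine=22 → close Dunmere (overflow 21)
  35÷2 = 17 each, +1 to first 1
Round 6: Greywater=41 Hollowpine=39 → close Greywater (overflow 31)
  41÷1 = 41 each, +1 to first 0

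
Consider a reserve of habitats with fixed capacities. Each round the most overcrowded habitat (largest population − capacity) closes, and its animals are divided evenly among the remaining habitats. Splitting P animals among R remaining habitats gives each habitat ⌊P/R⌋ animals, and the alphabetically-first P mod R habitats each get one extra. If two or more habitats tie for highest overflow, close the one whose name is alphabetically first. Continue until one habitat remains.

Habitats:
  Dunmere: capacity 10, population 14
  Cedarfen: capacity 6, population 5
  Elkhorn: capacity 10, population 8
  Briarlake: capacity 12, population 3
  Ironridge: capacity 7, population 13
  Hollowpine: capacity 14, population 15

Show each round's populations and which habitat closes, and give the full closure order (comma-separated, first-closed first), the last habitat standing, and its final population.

Round 1: Briarlake=3 Cedarfen=5 Dunmere=14 Elkhorn=8 Hollowpine=15 Ironridge=13 → close Ironridge (overflow 6)
  13÷5 = 2 each, +1 to first 3
Round 2: Briarlake=6 Cedarfen=8 Dunmere=17 Elkhorn=10 Hollowpine=17 → close Dunmere (overflow 7)
  17÷4 = 4 each, +1 to first 1
Round 3: Briarlake=11 Cedarfen=12 Elkhorn=14 Hollowpine=21 → close Hollowpine (overflow 7)
  21÷3 = 7 each, +1 to first 0
Round 4: Briarlake=18 Cedarfen=19 Elkhorn=21 → close Cedarfen (overflow 13)
  19÷2 = 9 each, +1 to first 1
Round 5: Briarlake=28 Elkhorn=30 → close Elkhorn (overflow 20)
  30÷1 = 30 each, +1 to first 0

Closure order: Ironridge, Dunmere, Hollowpine, Cedarfen, Elkhorn
Last habitat: Briarlake with 58 animals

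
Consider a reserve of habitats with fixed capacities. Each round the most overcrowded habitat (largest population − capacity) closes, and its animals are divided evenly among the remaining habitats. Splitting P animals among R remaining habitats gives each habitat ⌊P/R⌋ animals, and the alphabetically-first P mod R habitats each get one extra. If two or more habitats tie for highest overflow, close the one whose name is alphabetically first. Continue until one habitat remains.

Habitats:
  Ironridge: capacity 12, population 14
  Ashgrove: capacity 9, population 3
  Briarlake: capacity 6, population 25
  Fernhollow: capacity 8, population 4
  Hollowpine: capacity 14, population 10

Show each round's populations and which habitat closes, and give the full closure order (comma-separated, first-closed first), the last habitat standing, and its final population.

Closure order: Briarlake, Ironridge, Fernhollow, Ashgrove
Last habitat: Hollowpine with 56 animals

Round 1: Ashgrove=3 Briarlake=25 Fernhollow=4 Hollowpine=10 Ironridge=14 → close Briarlake (overflow 19)
  25÷4 = 6 each, +1 to first 1
Round 2: Ashgrove=10 Fernhollow=10 Hollowpine=16 Ironridge=20 → close Ironridge (overflow 8)
  20÷3 = 6 each, +1 to first 2
Round 3: Ashgrove=17 Fernhollow=17 Hollowpine=22 → close Fernhollow (overflow 9)
  17÷2 = 8 each, +1 to first 1
Round 4: Ashgrove=26 Hollowpine=30 → close Ashgrove (overflow 17)
  26÷1 = 26 each, +1 to first 0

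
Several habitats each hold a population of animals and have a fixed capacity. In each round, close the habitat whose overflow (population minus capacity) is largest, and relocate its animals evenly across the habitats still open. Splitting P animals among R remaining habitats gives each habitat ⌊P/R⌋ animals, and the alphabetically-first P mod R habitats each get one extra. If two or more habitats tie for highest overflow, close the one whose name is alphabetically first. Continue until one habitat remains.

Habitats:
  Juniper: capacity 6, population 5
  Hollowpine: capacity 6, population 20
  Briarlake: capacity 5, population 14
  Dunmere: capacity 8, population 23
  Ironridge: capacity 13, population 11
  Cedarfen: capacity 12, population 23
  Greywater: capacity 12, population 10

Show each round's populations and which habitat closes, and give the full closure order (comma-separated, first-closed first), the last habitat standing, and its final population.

Closure order: Dunmere, Hollowpine, Cedarfen, Briarlake, Greywater, Ironridge
Last habitat: Juniper with 106 animals

Round 1: Briarlake=14 Cedarfen=23 Dunmere=23 Greywater=10 Hollowpine=20 Ironridge=11 Juniper=5 → close Dunmere (overflow 15)
  23÷6 = 3 each, +1 to first 5
Round 2: Briarlake=18 Cedarfen=27 Greywater=14 Hollowpine=24 Ironridge=15 Juniper=8 → close Hollowpine (overflow 18)
  24÷5 = 4 each, +1 to first 4
Round 3: Briarlake=23 Cedarfen=32 Greywater=19 Ironridge=20 Juniper=12 → close Cedarfen (overflow 20)
  32÷4 = 8 each, +1 to first 0
Round 4: Briarlake=31 Greywater=27 Ironridge=28 Juniper=20 → close Briarlake (overflow 26)
  31÷3 = 10 each, +1 to first 1
Round 5: Greywater=38 Ironridge=38 Juniper=30 → close Greywater (overflow 26)
  38÷2 = 19 each, +1 to first 0
Round 6: Ironridge=57 Juniper=49 → close Ironridge (overflow 44)
  57÷1 = 57 each, +1 to first 0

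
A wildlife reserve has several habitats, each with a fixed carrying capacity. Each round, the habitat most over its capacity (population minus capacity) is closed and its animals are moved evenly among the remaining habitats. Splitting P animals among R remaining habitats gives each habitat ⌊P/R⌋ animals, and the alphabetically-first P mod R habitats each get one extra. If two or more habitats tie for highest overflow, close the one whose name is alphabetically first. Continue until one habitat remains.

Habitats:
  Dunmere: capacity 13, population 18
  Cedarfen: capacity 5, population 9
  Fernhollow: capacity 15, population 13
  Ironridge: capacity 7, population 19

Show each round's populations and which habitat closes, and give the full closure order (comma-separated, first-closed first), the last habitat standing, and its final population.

Round 1: Cedarfen=9 Dunmere=18 Fernhollow=13 Ironridge=19 → close Ironridge (overflow 12)
  19÷3 = 6 each, +1 to first 1
Round 2: Cedarfen=16 Dunmere=24 Fernhollow=19 → close Cedarfen (overflow 11)
  16÷2 = 8 each, +1 to first 0
Round 3: Dunmere=32 Fernhollow=27 → close Dunmere (overflow 19)
  32÷1 = 32 each, +1 to first 0

Closure order: Ironridge, Cedarfen, Dunmere
Last habitat: Fernhollow with 59 animals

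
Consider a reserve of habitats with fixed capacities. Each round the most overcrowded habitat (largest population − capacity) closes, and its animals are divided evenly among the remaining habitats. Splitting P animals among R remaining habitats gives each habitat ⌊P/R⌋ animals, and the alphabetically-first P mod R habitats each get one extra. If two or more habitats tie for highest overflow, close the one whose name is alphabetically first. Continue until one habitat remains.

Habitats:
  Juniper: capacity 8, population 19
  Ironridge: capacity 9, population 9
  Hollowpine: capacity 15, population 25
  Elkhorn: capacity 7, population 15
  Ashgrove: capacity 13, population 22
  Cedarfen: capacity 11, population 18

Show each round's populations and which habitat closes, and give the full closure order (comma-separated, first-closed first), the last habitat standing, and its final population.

Round 1: Ashgrove=22 Cedarfen=18 Elkhorn=15 Hollowpine=25 Ironridge=9 Juniper=19 → close Juniper (overflow 11)
  19÷5 = 3 each, +1 to first 4
Round 2: Ashgrove=26 Cedarfen=22 Elkhorn=19 Hollowpine=29 Ironridge=12 → close Hollowpine (overflow 14)
  29÷4 = 7 each, +1 to first 1
Round 3: Ashgrove=34 Cedarfen=29 Elkhorn=26 Ironridge=19 → close Ashgrove (overflow 21)
  34÷3 = 11 each, +1 to first 1
Round 4: Cedarfen=41 Elkhorn=37 Ironridge=30 → close Cedarfen (overflow 30)
  41÷2 = 20 each, +1 to first 1
Round 5: Elkhorn=58 Ironridge=50 → close Elkhorn (overflow 51)
  58÷1 = 58 each, +1 to first 0

Closure order: Juniper, Hollowpine, Ashgrove, Cedarfen, Elkhorn
Last habitat: Ironridge with 108 animals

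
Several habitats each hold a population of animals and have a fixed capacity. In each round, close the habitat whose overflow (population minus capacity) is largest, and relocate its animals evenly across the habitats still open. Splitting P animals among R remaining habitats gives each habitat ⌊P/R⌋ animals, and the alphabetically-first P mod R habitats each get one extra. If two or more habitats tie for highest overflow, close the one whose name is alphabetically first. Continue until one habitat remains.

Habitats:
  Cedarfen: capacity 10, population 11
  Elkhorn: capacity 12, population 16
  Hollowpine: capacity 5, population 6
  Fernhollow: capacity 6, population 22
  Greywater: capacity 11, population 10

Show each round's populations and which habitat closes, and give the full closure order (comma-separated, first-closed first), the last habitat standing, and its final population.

Closure order: Fernhollow, Elkhorn, Cedarfen, Hollowpine
Last habitat: Greywater with 65 animals

Round 1: Cedarfen=11 Elkhorn=16 Fernhollow=22 Greywater=10 Hollowpine=6 → close Fernhollow (overflow 16)
  22÷4 = 5 each, +1 to first 2
Round 2: Cedarfen=17 Elkhorn=22 Greywater=15 Hollowpine=11 → close Elkhorn (overflow 10)
  22÷3 = 7 each, +1 to first 1
Round 3: Cedarfen=25 Greywater=22 Hollowpine=18 → close Cedarfen (overflow 15)
  25÷2 = 12 each, +1 to first 1
Round 4: Greywater=35 Hollowpine=30 → close Hollowpine (overflow 25)
  30÷1 = 30 each, +1 to first 0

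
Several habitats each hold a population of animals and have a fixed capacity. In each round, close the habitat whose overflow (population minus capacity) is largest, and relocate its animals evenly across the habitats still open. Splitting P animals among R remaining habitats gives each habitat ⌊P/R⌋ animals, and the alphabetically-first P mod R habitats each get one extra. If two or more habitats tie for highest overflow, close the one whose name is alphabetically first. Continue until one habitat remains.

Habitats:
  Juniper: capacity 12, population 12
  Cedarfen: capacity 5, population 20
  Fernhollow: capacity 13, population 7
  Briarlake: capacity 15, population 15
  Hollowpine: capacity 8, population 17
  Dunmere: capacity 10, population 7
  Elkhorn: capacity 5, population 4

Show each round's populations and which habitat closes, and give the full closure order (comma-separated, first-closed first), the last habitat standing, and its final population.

Closure order: Cedarfen, Hollowpine, Briarlake, Elkhorn, Dunmere, Juniper
Last habitat: Fernhollow with 82 animals

Round 1: Briarlake=15 Cedarfen=20 Dunmere=7 Elkhorn=4 Fernhollow=7 Hollowpine=17 Juniper=12 → close Cedarfen (overflow 15)
  20÷6 = 3 each, +1 to first 2
Round 2: Briarlake=19 Dunmere=11 Elkhorn=7 Fernhollow=10 Hollowpine=20 Juniper=15 → close Hollowpine (overflow 12)
  20÷5 = 4 each, +1 to first 0
Round 3: Briarlake=23 Dunmere=15 Elkhorn=11 Fernhollow=14 Juniper=19 → close Briarlake (overflow 8)
  23÷4 = 5 each, +1 to first 3
Round 4: Dunmere=21 Elkhorn=17 Fernhollow=20 Juniper=24 → close Elkhorn (overflow 12)
  17÷3 = 5 each, +1 to first 2
Round 5: Dunmere=27 Fernhollow=26 Juniper=29 → close Dunmere (overflow 17)
  27÷2 = 13 each, +1 to first 1
Round 6: Fernhollow=40 Juniper=42 → close Juniper (overflow 30)
  42÷1 = 42 each, +1 to first 0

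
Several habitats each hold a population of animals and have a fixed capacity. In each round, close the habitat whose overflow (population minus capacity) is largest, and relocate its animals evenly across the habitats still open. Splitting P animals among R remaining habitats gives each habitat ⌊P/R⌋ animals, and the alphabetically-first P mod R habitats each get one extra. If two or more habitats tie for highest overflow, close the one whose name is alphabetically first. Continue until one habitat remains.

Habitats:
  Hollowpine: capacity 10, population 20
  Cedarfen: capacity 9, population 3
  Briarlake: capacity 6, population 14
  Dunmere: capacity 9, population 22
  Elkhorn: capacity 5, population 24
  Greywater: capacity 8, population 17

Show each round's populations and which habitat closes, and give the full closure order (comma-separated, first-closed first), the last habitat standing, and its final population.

Round 1: Briarlake=14 Cedarfen=3 Dunmere=22 Elkhorn=24 Greywater=17 Hollowpine=20 → close Elkhorn (overflow 19)
  24÷5 = 4 each, +1 to first 4
Round 2: Briarlake=19 Cedarfen=8 Dunmere=27 Greywater=22 Hollowpine=24 → close Dunmere (overflow 18)
  27÷4 = 6 each, +1 to first 3
Round 3: Briarlake=26 Cedarfen=15 Greywater=29 Hollowpine=30 → close Greywater (overflow 21)
  29÷3 = 9 each, +1 to first 2
Round 4: Briarlake=36 Cedarfen=25 Hollowpine=39 → close Briarlake (overflow 30)
  36÷2 = 18 each, +1 to first 0
Round 5: Cedarfen=43 Hollowpine=57 → close Hollowpine (overflow 47)
  57÷1 = 57 each, +1 to first 0

Closure order: Elkhorn, Dunmere, Greywater, Briarlake, Hollowpine
Last habitat: Cedarfen with 100 animals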